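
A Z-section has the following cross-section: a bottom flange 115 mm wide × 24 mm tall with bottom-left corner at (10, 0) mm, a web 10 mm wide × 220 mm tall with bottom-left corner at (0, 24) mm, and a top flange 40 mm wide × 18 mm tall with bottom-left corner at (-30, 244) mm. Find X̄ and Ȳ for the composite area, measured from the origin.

X̄ = 33.47 mm, Ȳ = 89.80 mm

bottom flange: A = 115 × 24 = 2760.00, centroid at (67.50, 12.00).
web: A = 10 × 220 = 2200.00, centroid at (5.00, 134.00).
top flange: A = 40 × 18 = 720.00, centroid at (-10.00, 253.00).
ΣA = 5680.00 mm²
ΣAX̄ = (2760.00)(67.50) + (2200.00)(5.00) + (720.00)(-10.00) = 190100.00 mm³
ΣAȲ = (2760.00)(12.00) + (2200.00)(134.00) + (720.00)(253.00) = 510080.00 mm³
X̄ = 190100.00 / 5680.00 = 33.47 mm
Ȳ = 510080.00 / 5680.00 = 89.80 mm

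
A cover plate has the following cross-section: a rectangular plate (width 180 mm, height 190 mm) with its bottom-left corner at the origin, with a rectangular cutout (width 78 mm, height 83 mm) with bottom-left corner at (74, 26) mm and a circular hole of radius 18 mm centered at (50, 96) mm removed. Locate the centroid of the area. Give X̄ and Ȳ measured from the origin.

plate: A = 180 × 190 = 34200.00, centroid at (90.00, 95.00).
hole 1: A = −(78 × 83) = -6474.00, centroid at (113.00, 67.50).
hole 2: A = −π·18² = -1017.88, centroid at (50.00, 96.00).
ΣA = 26708.12 mm², ΣAX̄ = 2295544.20 mm³, ΣAȲ = 2714288.90 mm³.
X̄ = 2295544.20/26708.12 = 85.95 mm; Ȳ = 2714288.90/26708.12 = 101.63 mm.

X̄ = 85.95 mm, Ȳ = 101.63 mm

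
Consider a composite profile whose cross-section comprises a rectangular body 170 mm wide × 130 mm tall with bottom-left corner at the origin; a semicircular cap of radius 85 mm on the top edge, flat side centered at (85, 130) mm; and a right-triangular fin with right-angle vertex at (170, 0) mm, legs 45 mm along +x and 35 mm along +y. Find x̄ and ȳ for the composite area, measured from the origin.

Part | A | x̄ᵢ | ȳᵢ | A·x̄ᵢ | A·ȳᵢ
rectangular body | 22100.00 | 85.00 | 65.00 | 1878500.00 | 1436500.00
semicircular top | 11349.00 | 85.00 | 166.08 | 964665.29 | 1884787.12
triangular fin | 787.50 | 185.00 | 11.67 | 145687.50 | 9187.50
Σ | 34236.50 |  |  | 2988852.79 | 3330474.62
x̄ = 2988852.79 / 34236.50 = 87.30 mm
ȳ = 3330474.62 / 34236.50 = 97.28 mm

x̄ = 87.30 mm, ȳ = 97.28 mm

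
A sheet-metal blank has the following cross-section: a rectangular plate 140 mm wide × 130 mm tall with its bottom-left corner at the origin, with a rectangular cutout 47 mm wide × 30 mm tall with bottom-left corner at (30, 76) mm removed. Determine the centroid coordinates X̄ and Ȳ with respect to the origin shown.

plate: A = 140 × 130 = 18200.00, centroid at (70.00, 65.00).
hole: A = −(47 × 30) = -1410.00, centroid at (53.50, 91.00).
ΣA = 16790.00 mm²
ΣAX̄ = (18200.00)(70.00) + (-1410.00)(53.50) = 1198565.00 mm³
ΣAȲ = (18200.00)(65.00) + (-1410.00)(91.00) = 1054690.00 mm³
X̄ = 1198565.00 / 16790.00 = 71.39 mm
Ȳ = 1054690.00 / 16790.00 = 62.82 mm

X̄ = 71.39 mm, Ȳ = 62.82 mm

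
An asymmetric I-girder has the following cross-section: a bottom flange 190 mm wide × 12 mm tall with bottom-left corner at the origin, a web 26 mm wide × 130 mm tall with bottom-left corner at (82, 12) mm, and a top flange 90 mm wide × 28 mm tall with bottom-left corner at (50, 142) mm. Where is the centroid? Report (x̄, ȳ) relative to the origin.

x̄ = 95.00 mm, ȳ = 81.55 mm

bottom flange: A = 190 × 12 = 2280.00, centroid at (95.00, 6.00).
web: A = 26 × 130 = 3380.00, centroid at (95.00, 77.00).
top flange: A = 90 × 28 = 2520.00, centroid at (95.00, 156.00).
ΣA = 8180.00 mm², ΣAx̄ = 777100.00 mm³, ΣAȳ = 667060.00 mm³.
x̄ = 777100.00/8180.00 = 95.00 mm; ȳ = 667060.00/8180.00 = 81.55 mm.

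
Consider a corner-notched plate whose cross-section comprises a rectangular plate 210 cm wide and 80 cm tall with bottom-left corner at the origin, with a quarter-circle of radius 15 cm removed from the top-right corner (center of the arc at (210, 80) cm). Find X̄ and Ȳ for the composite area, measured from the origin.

plate: A = 210 × 80 = 16800.00, centroid at (105.00, 40.00).
removed quarter-circle: A = −¼π·15² = -176.71, centroid at (203.63, 73.63).
ΣA = 16623.29 cm², ΣAX̄ = 1728014.94 cm³, ΣAȲ = 658987.83 cm³.
X̄ = 1728014.94/16623.29 = 103.95 cm; Ȳ = 658987.83/16623.29 = 39.64 cm.

X̄ = 103.95 cm, Ȳ = 39.64 cm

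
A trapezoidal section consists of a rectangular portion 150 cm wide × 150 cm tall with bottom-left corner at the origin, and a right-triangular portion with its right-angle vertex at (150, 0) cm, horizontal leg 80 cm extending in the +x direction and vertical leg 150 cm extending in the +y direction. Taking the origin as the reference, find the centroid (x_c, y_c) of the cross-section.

rectangular portion: A = 150 × 150 = 22500.00, centroid at (75.00, 75.00).
triangular portion: A = ½·80·150 = 6000.00, centroid at (176.67, 50.00).
ΣA = 28500.00 cm²
ΣAx_c = (22500.00)(75.00) + (6000.00)(176.67) = 2747500.00 cm³
ΣAy_c = (22500.00)(75.00) + (6000.00)(50.00) = 1987500.00 cm³
x_c = 2747500.00 / 28500.00 = 96.40 cm
y_c = 1987500.00 / 28500.00 = 69.74 cm

x_c = 96.40 cm, y_c = 69.74 cm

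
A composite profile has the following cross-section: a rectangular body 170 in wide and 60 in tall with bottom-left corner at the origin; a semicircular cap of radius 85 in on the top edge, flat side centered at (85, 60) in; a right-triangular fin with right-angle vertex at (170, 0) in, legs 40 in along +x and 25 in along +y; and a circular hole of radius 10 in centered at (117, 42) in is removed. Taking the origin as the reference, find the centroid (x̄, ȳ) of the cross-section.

rectangular body: A = 170 × 60 = 10200.00, centroid at (85.00, 30.00).
semicircular top: A = ½π·85² = 11349.00, centroid at (85.00, 96.08).
triangular fin: A = ½·40·25 = 500.00, centroid at (183.33, 8.33).
hole: A = −π·10² = -314.16, centroid at (117.00, 42.00).
ΣA = 21734.84 in², ΣAx̄ = 1886575.33 in³, ΣAȳ = 1387328.85 in³.
x̄ = 1886575.33/21734.84 = 86.80 in; ȳ = 1387328.85/21734.84 = 63.83 in.

x̄ = 86.80 in, ȳ = 63.83 in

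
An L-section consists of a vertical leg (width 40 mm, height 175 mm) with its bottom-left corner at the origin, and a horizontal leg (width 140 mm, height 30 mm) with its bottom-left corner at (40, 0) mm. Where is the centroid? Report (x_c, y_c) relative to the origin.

Part | A | x̄ᵢ | ȳᵢ | A·x̄ᵢ | A·ȳᵢ
vertical leg | 7000.00 | 20.00 | 87.50 | 140000.00 | 612500.00
horizontal leg | 4200.00 | 110.00 | 15.00 | 462000.00 | 63000.00
Σ | 11200.00 |  |  | 602000.00 | 675500.00
x_c = 602000.00 / 11200.00 = 53.75 mm
y_c = 675500.00 / 11200.00 = 60.31 mm

x_c = 53.75 mm, y_c = 60.31 mm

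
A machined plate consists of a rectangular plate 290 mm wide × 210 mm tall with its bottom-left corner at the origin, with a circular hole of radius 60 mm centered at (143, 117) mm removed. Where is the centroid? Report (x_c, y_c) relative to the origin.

plate: A = 290 × 210 = 60900.00, centroid at (145.00, 105.00).
hole: A = −π·60² = -11309.73, centroid at (143.00, 117.00).
ΣA = 49590.27 mm², ΣAx_c = 7213208.10 mm³, ΣAy_c = 5071261.17 mm³.
x_c = 7213208.10/49590.27 = 145.46 mm; y_c = 5071261.17/49590.27 = 102.26 mm.

x_c = 145.46 mm, y_c = 102.26 mm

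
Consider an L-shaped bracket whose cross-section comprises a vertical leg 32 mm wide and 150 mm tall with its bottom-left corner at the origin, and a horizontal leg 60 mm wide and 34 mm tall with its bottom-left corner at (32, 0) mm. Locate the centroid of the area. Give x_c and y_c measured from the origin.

x_c = 29.72 mm, y_c = 57.70 mm

vertical leg: A = 32 × 150 = 4800.00, centroid at (16.00, 75.00).
horizontal leg: A = 60 × 34 = 2040.00, centroid at (62.00, 17.00).
ΣA = 6840.00 mm², ΣAx_c = 203280.00 mm³, ΣAy_c = 394680.00 mm³.
x_c = 203280.00/6840.00 = 29.72 mm; y_c = 394680.00/6840.00 = 57.70 mm.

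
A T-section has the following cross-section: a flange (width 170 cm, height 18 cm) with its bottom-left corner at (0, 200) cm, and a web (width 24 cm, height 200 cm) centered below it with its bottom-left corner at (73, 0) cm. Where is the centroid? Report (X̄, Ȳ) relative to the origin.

Part | A | x̄ᵢ | ȳᵢ | A·x̄ᵢ | A·ȳᵢ
web | 4800.00 | 85.00 | 100.00 | 408000.00 | 480000.00
flange | 3060.00 | 85.00 | 209.00 | 260100.00 | 639540.00
Σ | 7860.00 |  |  | 668100.00 | 1119540.00
X̄ = 668100.00 / 7860.00 = 85.00 cm
Ȳ = 1119540.00 / 7860.00 = 142.44 cm

X̄ = 85.00 cm, Ȳ = 142.44 cm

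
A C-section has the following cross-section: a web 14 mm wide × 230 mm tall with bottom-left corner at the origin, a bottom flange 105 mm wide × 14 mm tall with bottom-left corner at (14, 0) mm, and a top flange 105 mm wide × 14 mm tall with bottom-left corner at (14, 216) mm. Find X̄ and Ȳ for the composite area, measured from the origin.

X̄ = 35.40 mm, Ȳ = 115.00 mm

web: A = 14 × 230 = 3220.00, centroid at (7.00, 115.00).
bottom flange: A = 105 × 14 = 1470.00, centroid at (66.50, 7.00).
top flange: A = 105 × 14 = 1470.00, centroid at (66.50, 223.00).
ΣA = 6160.00 mm²
ΣAX̄ = (3220.00)(7.00) + (1470.00)(66.50) + (1470.00)(66.50) = 218050.00 mm³
ΣAȲ = (3220.00)(115.00) + (1470.00)(7.00) + (1470.00)(223.00) = 708400.00 mm³
X̄ = 218050.00 / 6160.00 = 35.40 mm
Ȳ = 708400.00 / 6160.00 = 115.00 mm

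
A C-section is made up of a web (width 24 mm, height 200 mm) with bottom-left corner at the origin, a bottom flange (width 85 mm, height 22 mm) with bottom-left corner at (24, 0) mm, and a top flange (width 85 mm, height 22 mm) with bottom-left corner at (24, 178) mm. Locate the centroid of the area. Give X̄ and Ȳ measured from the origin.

web: A = 24 × 200 = 4800.00, centroid at (12.00, 100.00).
bottom flange: A = 85 × 22 = 1870.00, centroid at (66.50, 11.00).
top flange: A = 85 × 22 = 1870.00, centroid at (66.50, 189.00).
ΣA = 8540.00 mm², ΣAX̄ = 306310.00 mm³, ΣAȲ = 854000.00 mm³.
X̄ = 306310.00/8540.00 = 35.87 mm; Ȳ = 854000.00/8540.00 = 100.00 mm.

X̄ = 35.87 mm, Ȳ = 100.00 mm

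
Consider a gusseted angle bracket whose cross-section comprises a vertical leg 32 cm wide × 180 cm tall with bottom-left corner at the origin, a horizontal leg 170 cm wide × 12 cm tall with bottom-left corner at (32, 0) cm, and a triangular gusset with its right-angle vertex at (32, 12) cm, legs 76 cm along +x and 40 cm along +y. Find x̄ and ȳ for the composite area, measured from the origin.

vertical leg: A = 32 × 180 = 5760.00, centroid at (16.00, 90.00).
horizontal leg: A = 170 × 12 = 2040.00, centroid at (117.00, 6.00).
gusset: A = ½·76·40 = 1520.00, centroid at (57.33, 25.33).
ΣA = 9320.00 cm²
ΣAx̄ = (5760.00)(16.00) + (2040.00)(117.00) + (1520.00)(57.33) = 417986.67 cm³
ΣAȳ = (5760.00)(90.00) + (2040.00)(6.00) + (1520.00)(25.33) = 569146.67 cm³
x̄ = 417986.67 / 9320.00 = 44.85 cm
ȳ = 569146.67 / 9320.00 = 61.07 cm

x̄ = 44.85 cm, ȳ = 61.07 cm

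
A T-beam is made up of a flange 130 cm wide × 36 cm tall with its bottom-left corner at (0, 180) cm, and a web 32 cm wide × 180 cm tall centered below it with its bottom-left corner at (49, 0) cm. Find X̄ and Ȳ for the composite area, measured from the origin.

web: A = 32 × 180 = 5760.00, centroid at (65.00, 90.00).
flange: A = 130 × 36 = 4680.00, centroid at (65.00, 198.00).
ΣA = 10440.00 cm²
ΣAX̄ = (5760.00)(65.00) + (4680.00)(65.00) = 678600.00 cm³
ΣAȲ = (5760.00)(90.00) + (4680.00)(198.00) = 1445040.00 cm³
X̄ = 678600.00 / 10440.00 = 65.00 cm
Ȳ = 1445040.00 / 10440.00 = 138.41 cm

X̄ = 65.00 cm, Ȳ = 138.41 cm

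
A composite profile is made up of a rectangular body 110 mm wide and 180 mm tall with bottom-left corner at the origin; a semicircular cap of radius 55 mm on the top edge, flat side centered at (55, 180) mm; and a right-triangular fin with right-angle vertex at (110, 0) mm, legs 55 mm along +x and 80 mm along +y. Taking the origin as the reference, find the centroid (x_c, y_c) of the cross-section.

x_c = 61.03 mm, y_c = 104.92 mm

rectangular body: A = 110 × 180 = 19800.00, centroid at (55.00, 90.00).
semicircular top: A = ½π·55² = 4751.66, centroid at (55.00, 203.34).
triangular fin: A = ½·55·80 = 2200.00, centroid at (128.33, 26.67).
ΣA = 26751.66 mm², ΣAx_c = 1632674.57 mm³, ΣAy_c = 2806881.93 mm³.
x_c = 1632674.57/26751.66 = 61.03 mm; y_c = 2806881.93/26751.66 = 104.92 mm.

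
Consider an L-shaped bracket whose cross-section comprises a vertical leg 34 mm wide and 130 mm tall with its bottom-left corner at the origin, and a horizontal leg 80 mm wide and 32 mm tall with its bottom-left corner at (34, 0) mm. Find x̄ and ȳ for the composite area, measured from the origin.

Part | A | x̄ᵢ | ȳᵢ | A·x̄ᵢ | A·ȳᵢ
vertical leg | 4420.00 | 17.00 | 65.00 | 75140.00 | 287300.00
horizontal leg | 2560.00 | 74.00 | 16.00 | 189440.00 | 40960.00
Σ | 6980.00 |  |  | 264580.00 | 328260.00
x̄ = 264580.00 / 6980.00 = 37.91 mm
ȳ = 328260.00 / 6980.00 = 47.03 mm

x̄ = 37.91 mm, ȳ = 47.03 mm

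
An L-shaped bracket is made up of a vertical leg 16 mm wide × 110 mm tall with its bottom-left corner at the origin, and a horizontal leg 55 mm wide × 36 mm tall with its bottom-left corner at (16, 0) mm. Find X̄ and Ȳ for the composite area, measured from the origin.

X̄ = 26.79 mm, Ȳ = 35.41 mm

Part | A | x̄ᵢ | ȳᵢ | A·x̄ᵢ | A·ȳᵢ
vertical leg | 1760.00 | 8.00 | 55.00 | 14080.00 | 96800.00
horizontal leg | 1980.00 | 43.50 | 18.00 | 86130.00 | 35640.00
Σ | 3740.00 |  |  | 100210.00 | 132440.00
X̄ = 100210.00 / 3740.00 = 26.79 mm
Ȳ = 132440.00 / 3740.00 = 35.41 mm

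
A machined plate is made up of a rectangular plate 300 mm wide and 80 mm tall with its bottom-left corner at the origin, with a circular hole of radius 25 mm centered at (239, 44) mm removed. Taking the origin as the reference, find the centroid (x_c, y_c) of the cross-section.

Part | A | x̄ᵢ | ȳᵢ | A·x̄ᵢ | A·ȳᵢ
plate | 24000.00 | 150.00 | 40.00 | 3600000.00 | 960000.00
hole | -1963.50 | 239.00 | 44.00 | -469275.40 | -86393.80
Σ | 22036.50 |  |  | 3130724.60 | 873606.20
x_c = 3130724.60 / 22036.50 = 142.07 mm
y_c = 873606.20 / 22036.50 = 39.64 mm

x_c = 142.07 mm, y_c = 39.64 mm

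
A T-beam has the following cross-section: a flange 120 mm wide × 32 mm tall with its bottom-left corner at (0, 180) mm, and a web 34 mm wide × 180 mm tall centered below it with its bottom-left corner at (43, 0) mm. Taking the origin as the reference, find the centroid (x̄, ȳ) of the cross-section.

web: A = 34 × 180 = 6120.00, centroid at (60.00, 90.00).
flange: A = 120 × 32 = 3840.00, centroid at (60.00, 196.00).
ΣA = 9960.00 mm², ΣAx̄ = 597600.00 mm³, ΣAȳ = 1303440.00 mm³.
x̄ = 597600.00/9960.00 = 60.00 mm; ȳ = 1303440.00/9960.00 = 130.87 mm.

x̄ = 60.00 mm, ȳ = 130.87 mm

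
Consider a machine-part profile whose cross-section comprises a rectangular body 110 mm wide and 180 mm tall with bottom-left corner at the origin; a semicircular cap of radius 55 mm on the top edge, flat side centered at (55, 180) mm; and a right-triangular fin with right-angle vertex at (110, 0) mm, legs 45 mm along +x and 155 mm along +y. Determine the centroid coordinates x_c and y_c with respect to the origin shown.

rectangular body: A = 110 × 180 = 19800.00, centroid at (55.00, 90.00).
semicircular top: A = ½π·55² = 4751.66, centroid at (55.00, 203.34).
triangular fin: A = ½·45·155 = 3487.50, centroid at (125.00, 51.67).
ΣA = 28039.16 mm²
ΣAx_c = (19800.00)(55.00) + (4751.66)(55.00) + (3487.50)(125.00) = 1786278.74 mm³
ΣAy_c = (19800.00)(90.00) + (4751.66)(203.34) + (3487.50)(51.67) = 2928402.77 mm³
x_c = 1786278.74 / 28039.16 = 63.71 mm
y_c = 2928402.77 / 28039.16 = 104.44 mm

x_c = 63.71 mm, y_c = 104.44 mm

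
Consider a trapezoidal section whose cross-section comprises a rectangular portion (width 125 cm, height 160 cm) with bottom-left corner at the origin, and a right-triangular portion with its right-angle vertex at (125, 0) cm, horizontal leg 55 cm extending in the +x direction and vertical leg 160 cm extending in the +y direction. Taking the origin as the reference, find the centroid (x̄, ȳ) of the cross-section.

x̄ = 77.08 cm, ȳ = 75.19 cm

rectangular portion: A = 125 × 160 = 20000.00, centroid at (62.50, 80.00).
triangular portion: A = ½·55·160 = 4400.00, centroid at (143.33, 53.33).
ΣA = 24400.00 cm²
ΣAx̄ = (20000.00)(62.50) + (4400.00)(143.33) = 1880666.67 cm³
ΣAȳ = (20000.00)(80.00) + (4400.00)(53.33) = 1834666.67 cm³
x̄ = 1880666.67 / 24400.00 = 77.08 cm
ȳ = 1834666.67 / 24400.00 = 75.19 cm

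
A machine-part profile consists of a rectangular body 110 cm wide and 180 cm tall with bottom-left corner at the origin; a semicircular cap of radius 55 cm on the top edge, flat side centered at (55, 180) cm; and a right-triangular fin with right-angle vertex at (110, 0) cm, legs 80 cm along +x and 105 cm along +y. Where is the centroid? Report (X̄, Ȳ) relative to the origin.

X̄ = 66.93 cm, Ȳ = 100.70 cm

rectangular body: A = 110 × 180 = 19800.00, centroid at (55.00, 90.00).
semicircular top: A = ½π·55² = 4751.66, centroid at (55.00, 203.34).
triangular fin: A = ½·80·105 = 4200.00, centroid at (136.67, 35.00).
ΣA = 28751.66 cm², ΣAX̄ = 1924341.24 cm³, ΣAȲ = 2895215.27 cm³.
X̄ = 1924341.24/28751.66 = 66.93 cm; Ȳ = 2895215.27/28751.66 = 100.70 cm.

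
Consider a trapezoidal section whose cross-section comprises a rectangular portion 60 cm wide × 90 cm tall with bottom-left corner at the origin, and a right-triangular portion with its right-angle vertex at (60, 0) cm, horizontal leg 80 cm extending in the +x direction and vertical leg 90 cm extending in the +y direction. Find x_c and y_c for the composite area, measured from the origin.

x_c = 52.67 cm, y_c = 39.00 cm

Part | A | x̄ᵢ | ȳᵢ | A·x̄ᵢ | A·ȳᵢ
rectangular portion | 5400.00 | 30.00 | 45.00 | 162000.00 | 243000.00
triangular portion | 3600.00 | 86.67 | 30.00 | 312000.00 | 108000.00
Σ | 9000.00 |  |  | 474000.00 | 351000.00
x_c = 474000.00 / 9000.00 = 52.67 cm
y_c = 351000.00 / 9000.00 = 39.00 cm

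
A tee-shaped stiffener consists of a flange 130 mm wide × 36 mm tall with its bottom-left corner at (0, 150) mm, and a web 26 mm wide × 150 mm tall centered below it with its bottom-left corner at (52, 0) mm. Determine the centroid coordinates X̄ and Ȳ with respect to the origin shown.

web: A = 26 × 150 = 3900.00, centroid at (65.00, 75.00).
flange: A = 130 × 36 = 4680.00, centroid at (65.00, 168.00).
ΣA = 8580.00 mm², ΣAX̄ = 557700.00 mm³, ΣAȲ = 1078740.00 mm³.
X̄ = 557700.00/8580.00 = 65.00 mm; Ȳ = 1078740.00/8580.00 = 125.73 mm.

X̄ = 65.00 mm, Ȳ = 125.73 mm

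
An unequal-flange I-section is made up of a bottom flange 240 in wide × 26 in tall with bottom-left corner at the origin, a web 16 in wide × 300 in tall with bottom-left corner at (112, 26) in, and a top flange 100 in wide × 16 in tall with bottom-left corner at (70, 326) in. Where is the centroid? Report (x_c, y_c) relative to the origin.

x_c = 120.00 in, y_c = 115.53 in

bottom flange: A = 240 × 26 = 6240.00, centroid at (120.00, 13.00).
web: A = 16 × 300 = 4800.00, centroid at (120.00, 176.00).
top flange: A = 100 × 16 = 1600.00, centroid at (120.00, 334.00).
ΣA = 12640.00 in²
ΣAx_c = (6240.00)(120.00) + (4800.00)(120.00) + (1600.00)(120.00) = 1516800.00 in³
ΣAy_c = (6240.00)(13.00) + (4800.00)(176.00) + (1600.00)(334.00) = 1460320.00 in³
x_c = 1516800.00 / 12640.00 = 120.00 in
y_c = 1460320.00 / 12640.00 = 115.53 in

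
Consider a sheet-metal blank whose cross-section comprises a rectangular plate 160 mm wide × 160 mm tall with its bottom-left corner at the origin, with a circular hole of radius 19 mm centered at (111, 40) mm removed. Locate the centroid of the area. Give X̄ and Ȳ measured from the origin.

Part | A | x̄ᵢ | ȳᵢ | A·x̄ᵢ | A·ȳᵢ
plate | 25600.00 | 80.00 | 80.00 | 2048000.00 | 2048000.00
hole | -1134.11 | 111.00 | 40.00 | -125886.76 | -45364.60
Σ | 24465.89 |  |  | 1922113.24 | 2002635.40
X̄ = 1922113.24 / 24465.89 = 78.56 mm
Ȳ = 2002635.40 / 24465.89 = 81.85 mm

X̄ = 78.56 mm, Ȳ = 81.85 mm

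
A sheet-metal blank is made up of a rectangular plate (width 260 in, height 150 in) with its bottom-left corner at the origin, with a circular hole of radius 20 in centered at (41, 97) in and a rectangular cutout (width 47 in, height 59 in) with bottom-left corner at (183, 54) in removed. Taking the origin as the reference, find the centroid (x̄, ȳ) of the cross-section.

plate: A = 260 × 150 = 39000.00, centroid at (130.00, 75.00).
hole 1: A = −π·20² = -1256.64, centroid at (41.00, 97.00).
hole 2: A = −(47 × 59) = -2773.00, centroid at (206.50, 83.50).
ΣA = 34970.36 in², ΣAx̄ = 4445853.38 in³, ΣAȳ = 2571560.71 in³.
x̄ = 4445853.38/34970.36 = 127.13 in; ȳ = 2571560.71/34970.36 = 73.54 in.

x̄ = 127.13 in, ȳ = 73.54 in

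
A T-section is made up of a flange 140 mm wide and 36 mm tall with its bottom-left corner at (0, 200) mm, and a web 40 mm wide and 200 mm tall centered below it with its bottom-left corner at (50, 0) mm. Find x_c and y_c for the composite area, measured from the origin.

x_c = 70.00 mm, y_c = 145.61 mm

web: A = 40 × 200 = 8000.00, centroid at (70.00, 100.00).
flange: A = 140 × 36 = 5040.00, centroid at (70.00, 218.00).
ΣA = 13040.00 mm²
ΣAx_c = (8000.00)(70.00) + (5040.00)(70.00) = 912800.00 mm³
ΣAy_c = (8000.00)(100.00) + (5040.00)(218.00) = 1898720.00 mm³
x_c = 912800.00 / 13040.00 = 70.00 mm
y_c = 1898720.00 / 13040.00 = 145.61 mm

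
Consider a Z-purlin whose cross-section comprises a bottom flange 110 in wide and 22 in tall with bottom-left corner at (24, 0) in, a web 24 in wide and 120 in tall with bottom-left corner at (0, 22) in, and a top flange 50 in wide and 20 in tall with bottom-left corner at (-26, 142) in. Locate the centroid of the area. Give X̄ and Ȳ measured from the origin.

bottom flange: A = 110 × 22 = 2420.00, centroid at (79.00, 11.00).
web: A = 24 × 120 = 2880.00, centroid at (12.00, 82.00).
top flange: A = 50 × 20 = 1000.00, centroid at (-1.00, 152.00).
ΣA = 6300.00 in²
ΣAX̄ = (2420.00)(79.00) + (2880.00)(12.00) + (1000.00)(-1.00) = 224740.00 in³
ΣAȲ = (2420.00)(11.00) + (2880.00)(82.00) + (1000.00)(152.00) = 414780.00 in³
X̄ = 224740.00 / 6300.00 = 35.67 in
Ȳ = 414780.00 / 6300.00 = 65.84 in

X̄ = 35.67 in, Ȳ = 65.84 in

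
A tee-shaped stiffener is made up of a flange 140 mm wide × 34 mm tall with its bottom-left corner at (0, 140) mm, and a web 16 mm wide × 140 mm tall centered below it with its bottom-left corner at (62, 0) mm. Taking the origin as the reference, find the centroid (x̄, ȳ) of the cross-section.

web: A = 16 × 140 = 2240.00, centroid at (70.00, 70.00).
flange: A = 140 × 34 = 4760.00, centroid at (70.00, 157.00).
ΣA = 7000.00 mm², ΣAx̄ = 490000.00 mm³, ΣAȳ = 904120.00 mm³.
x̄ = 490000.00/7000.00 = 70.00 mm; ȳ = 904120.00/7000.00 = 129.16 mm.

x̄ = 70.00 mm, ȳ = 129.16 mm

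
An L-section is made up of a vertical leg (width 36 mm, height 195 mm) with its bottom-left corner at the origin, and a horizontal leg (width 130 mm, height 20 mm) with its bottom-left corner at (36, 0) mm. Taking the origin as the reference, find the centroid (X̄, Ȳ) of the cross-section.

vertical leg: A = 36 × 195 = 7020.00, centroid at (18.00, 97.50).
horizontal leg: A = 130 × 20 = 2600.00, centroid at (101.00, 10.00).
ΣA = 9620.00 mm², ΣAX̄ = 388960.00 mm³, ΣAȲ = 710450.00 mm³.
X̄ = 388960.00/9620.00 = 40.43 mm; Ȳ = 710450.00/9620.00 = 73.85 mm.

X̄ = 40.43 mm, Ȳ = 73.85 mm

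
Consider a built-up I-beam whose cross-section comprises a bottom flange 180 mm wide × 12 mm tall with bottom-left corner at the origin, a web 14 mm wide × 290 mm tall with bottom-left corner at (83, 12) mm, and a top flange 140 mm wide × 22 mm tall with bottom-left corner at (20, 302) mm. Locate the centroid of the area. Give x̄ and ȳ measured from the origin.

x̄ = 90.00 mm, ȳ = 173.59 mm

bottom flange: A = 180 × 12 = 2160.00, centroid at (90.00, 6.00).
web: A = 14 × 290 = 4060.00, centroid at (90.00, 157.00).
top flange: A = 140 × 22 = 3080.00, centroid at (90.00, 313.00).
ΣA = 9300.00 mm², ΣAx̄ = 837000.00 mm³, ΣAȳ = 1614420.00 mm³.
x̄ = 837000.00/9300.00 = 90.00 mm; ȳ = 1614420.00/9300.00 = 173.59 mm.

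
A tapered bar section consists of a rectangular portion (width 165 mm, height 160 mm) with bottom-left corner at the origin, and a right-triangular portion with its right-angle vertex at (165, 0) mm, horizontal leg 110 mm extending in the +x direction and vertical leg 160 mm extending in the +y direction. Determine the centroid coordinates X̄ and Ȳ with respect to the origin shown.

X̄ = 112.29 mm, Ȳ = 73.33 mm

rectangular portion: A = 165 × 160 = 26400.00, centroid at (82.50, 80.00).
triangular portion: A = ½·110·160 = 8800.00, centroid at (201.67, 53.33).
ΣA = 35200.00 mm²
ΣAX̄ = (26400.00)(82.50) + (8800.00)(201.67) = 3952666.67 mm³
ΣAȲ = (26400.00)(80.00) + (8800.00)(53.33) = 2581333.33 mm³
X̄ = 3952666.67 / 35200.00 = 112.29 mm
Ȳ = 2581333.33 / 35200.00 = 73.33 mm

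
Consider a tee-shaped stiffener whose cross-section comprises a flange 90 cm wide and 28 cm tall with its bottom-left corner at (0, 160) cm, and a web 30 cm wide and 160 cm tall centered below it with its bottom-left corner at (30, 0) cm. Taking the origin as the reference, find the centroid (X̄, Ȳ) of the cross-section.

X̄ = 45.00 cm, Ȳ = 112.36 cm

Part | A | x̄ᵢ | ȳᵢ | A·x̄ᵢ | A·ȳᵢ
web | 4800.00 | 45.00 | 80.00 | 216000.00 | 384000.00
flange | 2520.00 | 45.00 | 174.00 | 113400.00 | 438480.00
Σ | 7320.00 |  |  | 329400.00 | 822480.00
X̄ = 329400.00 / 7320.00 = 45.00 cm
Ȳ = 822480.00 / 7320.00 = 112.36 cm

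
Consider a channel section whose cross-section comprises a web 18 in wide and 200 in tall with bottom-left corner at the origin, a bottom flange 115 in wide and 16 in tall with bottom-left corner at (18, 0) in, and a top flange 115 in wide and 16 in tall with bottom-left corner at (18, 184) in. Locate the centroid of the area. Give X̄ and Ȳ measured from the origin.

X̄ = 42.62 in, Ȳ = 100.00 in

Part | A | x̄ᵢ | ȳᵢ | A·x̄ᵢ | A·ȳᵢ
web | 3600.00 | 9.00 | 100.00 | 32400.00 | 360000.00
bottom flange | 1840.00 | 75.50 | 8.00 | 138920.00 | 14720.00
top flange | 1840.00 | 75.50 | 192.00 | 138920.00 | 353280.00
Σ | 7280.00 |  |  | 310240.00 | 728000.00
X̄ = 310240.00 / 7280.00 = 42.62 in
Ȳ = 728000.00 / 7280.00 = 100.00 in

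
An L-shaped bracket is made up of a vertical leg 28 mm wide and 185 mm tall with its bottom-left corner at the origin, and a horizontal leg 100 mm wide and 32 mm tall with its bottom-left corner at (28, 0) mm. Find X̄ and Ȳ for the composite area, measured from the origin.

X̄ = 38.44 mm, Ȳ = 63.29 mm

Part | A | x̄ᵢ | ȳᵢ | A·x̄ᵢ | A·ȳᵢ
vertical leg | 5180.00 | 14.00 | 92.50 | 72520.00 | 479150.00
horizontal leg | 3200.00 | 78.00 | 16.00 | 249600.00 | 51200.00
Σ | 8380.00 |  |  | 322120.00 | 530350.00
X̄ = 322120.00 / 8380.00 = 38.44 mm
Ȳ = 530350.00 / 8380.00 = 63.29 mm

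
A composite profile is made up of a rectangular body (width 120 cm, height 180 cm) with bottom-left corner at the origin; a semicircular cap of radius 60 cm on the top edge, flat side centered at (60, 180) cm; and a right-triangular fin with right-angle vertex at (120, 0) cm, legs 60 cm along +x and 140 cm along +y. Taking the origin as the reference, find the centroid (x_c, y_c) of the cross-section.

rectangular body: A = 120 × 180 = 21600.00, centroid at (60.00, 90.00).
semicircular top: A = ½π·60² = 5654.87, centroid at (60.00, 205.46).
triangular fin: A = ½·60·140 = 4200.00, centroid at (140.00, 46.67).
ΣA = 31454.87 cm², ΣAx_c = 2223292.01 cm³, ΣAy_c = 3301876.02 cm³.
x_c = 2223292.01/31454.87 = 70.68 cm; y_c = 3301876.02/31454.87 = 104.97 cm.

x_c = 70.68 cm, y_c = 104.97 cm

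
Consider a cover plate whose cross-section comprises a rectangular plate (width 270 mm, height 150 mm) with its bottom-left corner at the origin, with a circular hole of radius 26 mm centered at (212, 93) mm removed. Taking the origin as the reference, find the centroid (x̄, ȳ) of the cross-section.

plate: A = 270 × 150 = 40500.00, centroid at (135.00, 75.00).
hole: A = −π·26² = -2123.72, centroid at (212.00, 93.00).
ΣA = 38376.28 mm²
ΣAx̄ = (40500.00)(135.00) + (-2123.72)(212.00) = 5017272.07 mm³
ΣAȳ = (40500.00)(75.00) + (-2123.72)(93.00) = 2839994.35 mm³
x̄ = 5017272.07 / 38376.28 = 130.74 mm
ȳ = 2839994.35 / 38376.28 = 74.00 mm

x̄ = 130.74 mm, ȳ = 74.00 mm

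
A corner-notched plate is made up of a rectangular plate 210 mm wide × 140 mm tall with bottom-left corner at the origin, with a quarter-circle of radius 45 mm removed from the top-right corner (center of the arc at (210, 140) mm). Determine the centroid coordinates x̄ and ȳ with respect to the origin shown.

plate: A = 210 × 140 = 29400.00, centroid at (105.00, 70.00).
removed quarter-circle: A = −¼π·45² = -1590.43, centroid at (190.90, 120.90).
ΣA = 27809.57 mm²
ΣAx̄ = (29400.00)(105.00) + (-1590.43)(190.90) = 2783384.43 mm³
ΣAȳ = (29400.00)(70.00) + (-1590.43)(120.90) = 1865714.62 mm³
x̄ = 2783384.43 / 27809.57 = 100.09 mm
ȳ = 1865714.62 / 27809.57 = 67.09 mm

x̄ = 100.09 mm, ȳ = 67.09 mm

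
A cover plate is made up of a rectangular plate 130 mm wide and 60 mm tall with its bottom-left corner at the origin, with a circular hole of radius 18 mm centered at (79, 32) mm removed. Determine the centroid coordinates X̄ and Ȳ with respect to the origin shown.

X̄ = 62.90 mm, Ȳ = 29.70 mm

plate: A = 130 × 60 = 7800.00, centroid at (65.00, 30.00).
hole: A = −π·18² = -1017.88, centroid at (79.00, 32.00).
ΣA = 6782.12 mm², ΣAX̄ = 426587.79 mm³, ΣAȲ = 201427.97 mm³.
X̄ = 426587.79/6782.12 = 62.90 mm; Ȳ = 201427.97/6782.12 = 29.70 mm.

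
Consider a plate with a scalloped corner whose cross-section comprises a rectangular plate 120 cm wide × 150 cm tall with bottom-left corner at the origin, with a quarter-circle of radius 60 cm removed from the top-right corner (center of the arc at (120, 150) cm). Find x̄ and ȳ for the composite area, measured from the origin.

x̄ = 53.56 cm, ȳ = 65.77 cm

Part | A | x̄ᵢ | ȳᵢ | A·x̄ᵢ | A·ȳᵢ
plate | 18000.00 | 60.00 | 75.00 | 1080000.00 | 1350000.00
removed quarter-circle | -2827.43 | 94.54 | 124.54 | -267292.01 | -352115.01
Σ | 15172.57 |  |  | 812707.99 | 997884.99
x̄ = 812707.99 / 15172.57 = 53.56 cm
ȳ = 997884.99 / 15172.57 = 65.77 cm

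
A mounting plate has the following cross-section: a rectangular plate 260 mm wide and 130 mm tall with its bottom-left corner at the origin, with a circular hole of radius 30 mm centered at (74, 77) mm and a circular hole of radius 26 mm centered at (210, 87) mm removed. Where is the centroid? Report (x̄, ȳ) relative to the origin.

x̄ = 129.60 mm, ȳ = 62.20 mm

plate: A = 260 × 130 = 33800.00, centroid at (130.00, 65.00).
hole 1: A = −π·30² = -2827.43, centroid at (74.00, 77.00).
hole 2: A = −π·26² = -2123.72, centroid at (210.00, 87.00).
ΣA = 28848.85 mm²
ΣAx̄ = (33800.00)(130.00) + (-2827.43)(74.00) + (-2123.72)(210.00) = 3738789.44 mm³
ΣAȳ = (33800.00)(65.00) + (-2827.43)(77.00) + (-2123.72)(87.00) = 1794524.28 mm³
x̄ = 3738789.44 / 28848.85 = 129.60 mm
ȳ = 1794524.28 / 28848.85 = 62.20 mm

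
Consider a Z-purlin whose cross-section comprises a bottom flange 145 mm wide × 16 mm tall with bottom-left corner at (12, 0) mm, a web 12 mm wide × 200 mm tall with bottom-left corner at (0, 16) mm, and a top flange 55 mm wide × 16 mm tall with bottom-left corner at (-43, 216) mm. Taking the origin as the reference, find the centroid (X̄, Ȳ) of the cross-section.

Part | A | x̄ᵢ | ȳᵢ | A·x̄ᵢ | A·ȳᵢ
bottom flange | 2320.00 | 84.50 | 8.00 | 196040.00 | 18560.00
web | 2400.00 | 6.00 | 116.00 | 14400.00 | 278400.00
top flange | 880.00 | -15.50 | 224.00 | -13640.00 | 197120.00
Σ | 5600.00 |  |  | 196800.00 | 494080.00
X̄ = 196800.00 / 5600.00 = 35.14 mm
Ȳ = 494080.00 / 5600.00 = 88.23 mm

X̄ = 35.14 mm, Ȳ = 88.23 mm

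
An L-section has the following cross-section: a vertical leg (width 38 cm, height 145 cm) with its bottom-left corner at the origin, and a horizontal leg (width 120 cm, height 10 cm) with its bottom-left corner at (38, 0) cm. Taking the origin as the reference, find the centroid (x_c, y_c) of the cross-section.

x_c = 33.13 cm, y_c = 60.43 cm

vertical leg: A = 38 × 145 = 5510.00, centroid at (19.00, 72.50).
horizontal leg: A = 120 × 10 = 1200.00, centroid at (98.00, 5.00).
ΣA = 6710.00 cm²
ΣAx_c = (5510.00)(19.00) + (1200.00)(98.00) = 222290.00 cm³
ΣAy_c = (5510.00)(72.50) + (1200.00)(5.00) = 405475.00 cm³
x_c = 222290.00 / 6710.00 = 33.13 cm
y_c = 405475.00 / 6710.00 = 60.43 cm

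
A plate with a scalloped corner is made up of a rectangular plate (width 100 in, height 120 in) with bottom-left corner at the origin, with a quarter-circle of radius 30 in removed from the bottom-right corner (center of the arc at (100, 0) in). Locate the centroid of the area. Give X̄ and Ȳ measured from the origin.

Part | A | x̄ᵢ | ȳᵢ | A·x̄ᵢ | A·ȳᵢ
plate | 12000.00 | 50.00 | 60.00 | 600000.00 | 720000.00
removed quarter-circle | -706.86 | 87.27 | 12.73 | -61685.83 | -9000.00
Σ | 11293.14 |  |  | 538314.17 | 711000.00
X̄ = 538314.17 / 11293.14 = 47.67 in
Ȳ = 711000.00 / 11293.14 = 62.96 in

X̄ = 47.67 in, Ȳ = 62.96 in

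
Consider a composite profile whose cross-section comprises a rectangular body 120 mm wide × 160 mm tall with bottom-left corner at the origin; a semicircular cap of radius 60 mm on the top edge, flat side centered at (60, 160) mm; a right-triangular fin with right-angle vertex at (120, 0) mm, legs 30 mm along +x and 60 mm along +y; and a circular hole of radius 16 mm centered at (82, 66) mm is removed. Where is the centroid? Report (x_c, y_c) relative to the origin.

rectangular body: A = 120 × 160 = 19200.00, centroid at (60.00, 80.00).
semicircular top: A = ½π·60² = 5654.87, centroid at (60.00, 185.46).
triangular fin: A = ½·30·60 = 900.00, centroid at (130.00, 20.00).
hole: A = −π·16² = -804.25, centroid at (82.00, 66.00).
ΣA = 24950.62 mm², ΣAx_c = 1542343.69 mm³, ΣAy_c = 2549698.33 mm³.
x_c = 1542343.69/24950.62 = 61.82 mm; y_c = 2549698.33/24950.62 = 102.19 mm.

x_c = 61.82 mm, y_c = 102.19 mm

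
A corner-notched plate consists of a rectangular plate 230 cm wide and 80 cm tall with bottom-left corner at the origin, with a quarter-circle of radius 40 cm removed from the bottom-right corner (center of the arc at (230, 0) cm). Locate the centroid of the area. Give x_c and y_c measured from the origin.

plate: A = 230 × 80 = 18400.00, centroid at (115.00, 40.00).
removed quarter-circle: A = −¼π·40² = -1256.64, centroid at (213.02, 16.98).
ΣA = 17143.36 cm², ΣAx_c = 1848306.81 cm³, ΣAy_c = 714666.67 cm³.
x_c = 1848306.81/17143.36 = 107.81 cm; y_c = 714666.67/17143.36 = 41.69 cm.

x_c = 107.81 cm, y_c = 41.69 cm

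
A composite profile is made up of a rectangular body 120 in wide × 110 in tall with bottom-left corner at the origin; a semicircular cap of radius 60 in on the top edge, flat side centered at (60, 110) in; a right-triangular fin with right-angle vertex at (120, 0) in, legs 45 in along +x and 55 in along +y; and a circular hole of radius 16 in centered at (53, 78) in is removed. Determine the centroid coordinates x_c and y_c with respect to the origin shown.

x_c = 65.10 in, y_c = 75.28 in

rectangular body: A = 120 × 110 = 13200.00, centroid at (60.00, 55.00).
semicircular top: A = ½π·60² = 5654.87, centroid at (60.00, 135.46).
triangular fin: A = ½·45·55 = 1237.50, centroid at (135.00, 18.33).
hole: A = −π·16² = -804.25, centroid at (53.00, 78.00).
ΣA = 19288.12 in², ΣAx_c = 1255729.38 in³, ΣAy_c = 1451991.52 in³.
x_c = 1255729.38/19288.12 = 65.10 in; y_c = 1451991.52/19288.12 = 75.28 in.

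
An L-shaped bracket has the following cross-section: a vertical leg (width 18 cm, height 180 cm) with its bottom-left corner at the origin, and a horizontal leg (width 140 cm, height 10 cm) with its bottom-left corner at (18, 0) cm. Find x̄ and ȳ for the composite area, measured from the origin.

Part | A | x̄ᵢ | ȳᵢ | A·x̄ᵢ | A·ȳᵢ
vertical leg | 3240.00 | 9.00 | 90.00 | 29160.00 | 291600.00
horizontal leg | 1400.00 | 88.00 | 5.00 | 123200.00 | 7000.00
Σ | 4640.00 |  |  | 152360.00 | 298600.00
x̄ = 152360.00 / 4640.00 = 32.84 cm
ȳ = 298600.00 / 4640.00 = 64.35 cm

x̄ = 32.84 cm, ȳ = 64.35 cm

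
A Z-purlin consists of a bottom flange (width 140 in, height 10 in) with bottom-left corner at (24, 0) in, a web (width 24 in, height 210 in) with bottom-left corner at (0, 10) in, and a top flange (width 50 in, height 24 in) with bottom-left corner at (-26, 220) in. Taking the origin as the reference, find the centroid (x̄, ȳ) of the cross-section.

Part | A | x̄ᵢ | ȳᵢ | A·x̄ᵢ | A·ȳᵢ
bottom flange | 1400.00 | 94.00 | 5.00 | 131600.00 | 7000.00
web | 5040.00 | 12.00 | 115.00 | 60480.00 | 579600.00
top flange | 1200.00 | -1.00 | 232.00 | -1200.00 | 278400.00
Σ | 7640.00 |  |  | 190880.00 | 865000.00
x̄ = 190880.00 / 7640.00 = 24.98 in
ȳ = 865000.00 / 7640.00 = 113.22 in

x̄ = 24.98 in, ȳ = 113.22 in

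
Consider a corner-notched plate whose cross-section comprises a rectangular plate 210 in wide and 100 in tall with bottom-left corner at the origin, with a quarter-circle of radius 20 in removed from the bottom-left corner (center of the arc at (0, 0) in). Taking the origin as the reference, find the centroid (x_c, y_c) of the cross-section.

Part | A | x̄ᵢ | ȳᵢ | A·x̄ᵢ | A·ȳᵢ
plate | 21000.00 | 105.00 | 50.00 | 2205000.00 | 1050000.00
removed quarter-circle | -314.16 | 8.49 | 8.49 | -2666.67 | -2666.67
Σ | 20685.84 |  |  | 2202333.33 | 1047333.33
x_c = 2202333.33 / 20685.84 = 106.47 in
y_c = 1047333.33 / 20685.84 = 50.63 in

x_c = 106.47 in, y_c = 50.63 in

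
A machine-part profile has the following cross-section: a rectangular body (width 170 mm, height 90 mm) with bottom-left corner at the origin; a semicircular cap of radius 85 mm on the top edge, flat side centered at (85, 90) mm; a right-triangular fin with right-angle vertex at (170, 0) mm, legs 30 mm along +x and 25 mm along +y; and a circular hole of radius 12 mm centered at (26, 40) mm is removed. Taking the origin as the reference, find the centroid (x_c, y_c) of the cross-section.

x_c = 87.35 mm, y_c = 79.20 mm

rectangular body: A = 170 × 90 = 15300.00, centroid at (85.00, 45.00).
semicircular top: A = ½π·85² = 11349.00, centroid at (85.00, 126.08).
triangular fin: A = ½·30·25 = 375.00, centroid at (180.00, 8.33).
hole: A = −π·12² = -452.39, centroid at (26.00, 40.00).
ΣA = 26571.61 mm², ΣAx_c = 2320903.17 mm³, ΣAy_c = 2104356.40 mm³.
x_c = 2320903.17/26571.61 = 87.35 mm; y_c = 2104356.40/26571.61 = 79.20 mm.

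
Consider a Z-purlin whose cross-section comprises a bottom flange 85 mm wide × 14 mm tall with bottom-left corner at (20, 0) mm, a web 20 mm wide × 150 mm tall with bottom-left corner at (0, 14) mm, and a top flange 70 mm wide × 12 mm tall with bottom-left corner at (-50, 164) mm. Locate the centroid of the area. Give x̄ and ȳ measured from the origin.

bottom flange: A = 85 × 14 = 1190.00, centroid at (62.50, 7.00).
web: A = 20 × 150 = 3000.00, centroid at (10.00, 89.00).
top flange: A = 70 × 12 = 840.00, centroid at (-15.00, 170.00).
ΣA = 5030.00 mm², ΣAx̄ = 91775.00 mm³, ΣAȳ = 418130.00 mm³.
x̄ = 91775.00/5030.00 = 18.25 mm; ȳ = 418130.00/5030.00 = 83.13 mm.

x̄ = 18.25 mm, ȳ = 83.13 mm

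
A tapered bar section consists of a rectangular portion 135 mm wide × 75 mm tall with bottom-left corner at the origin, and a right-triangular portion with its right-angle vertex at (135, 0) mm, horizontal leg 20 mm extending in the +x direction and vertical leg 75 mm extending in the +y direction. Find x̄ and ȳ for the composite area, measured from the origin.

x̄ = 72.61 mm, ȳ = 36.64 mm

rectangular portion: A = 135 × 75 = 10125.00, centroid at (67.50, 37.50).
triangular portion: A = ½·20·75 = 750.00, centroid at (141.67, 25.00).
ΣA = 10875.00 mm², ΣAx̄ = 789687.50 mm³, ΣAȳ = 398437.50 mm³.
x̄ = 789687.50/10875.00 = 72.61 mm; ȳ = 398437.50/10875.00 = 36.64 mm.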